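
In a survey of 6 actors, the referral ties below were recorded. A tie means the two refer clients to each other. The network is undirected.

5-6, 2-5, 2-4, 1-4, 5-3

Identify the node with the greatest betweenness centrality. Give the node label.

Unnormalized betweenness of each node: 1:0, 2:6, 3:0, 4:4, 5:7, 6:0.
5 has the largest value, 7, making it the main broker — the node through which the most shortest paths run.

5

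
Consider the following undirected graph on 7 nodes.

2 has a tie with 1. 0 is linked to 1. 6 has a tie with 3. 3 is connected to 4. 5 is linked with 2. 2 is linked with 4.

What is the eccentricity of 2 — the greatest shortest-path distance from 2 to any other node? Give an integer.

3

Distances from 2: 0:2, 1:1, 3:2, 4:1, 5:1, 6:3.
The largest is 3 (to 6), so the eccentricity of 2 is 3.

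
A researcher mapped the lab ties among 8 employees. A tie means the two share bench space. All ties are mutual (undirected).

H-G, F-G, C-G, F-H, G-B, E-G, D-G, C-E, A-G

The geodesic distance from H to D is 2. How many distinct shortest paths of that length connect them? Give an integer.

1

The shortest distance is 2, and the only length-2 path is H–G–D. So there is exactly 1 shortest path.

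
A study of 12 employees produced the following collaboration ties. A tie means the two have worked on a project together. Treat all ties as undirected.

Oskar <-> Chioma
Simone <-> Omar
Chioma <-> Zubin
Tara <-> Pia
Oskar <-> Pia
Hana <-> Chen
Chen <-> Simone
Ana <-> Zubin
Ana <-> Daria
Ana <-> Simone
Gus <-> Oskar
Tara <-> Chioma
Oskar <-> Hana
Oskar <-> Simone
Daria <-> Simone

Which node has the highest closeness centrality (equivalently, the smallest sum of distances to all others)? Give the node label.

Oskar

Farness (sum of distances to all others) for each node — Ana:23, Chen:26, Chioma:22, Daria:26, Gus:27, Hana:25, Omar:28, Oskar:17, Pia:25, Simone:18, Tara:30, Zubin:25.
The smallest farness is 17, for Oskar, so Oskar has the highest closeness.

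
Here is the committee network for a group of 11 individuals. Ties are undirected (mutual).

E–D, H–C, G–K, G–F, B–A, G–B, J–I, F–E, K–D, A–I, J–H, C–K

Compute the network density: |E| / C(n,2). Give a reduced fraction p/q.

There are 12 edges and 11 nodes, so the maximum possible is C(11,2) = 55.
Density = 12/55.

12/55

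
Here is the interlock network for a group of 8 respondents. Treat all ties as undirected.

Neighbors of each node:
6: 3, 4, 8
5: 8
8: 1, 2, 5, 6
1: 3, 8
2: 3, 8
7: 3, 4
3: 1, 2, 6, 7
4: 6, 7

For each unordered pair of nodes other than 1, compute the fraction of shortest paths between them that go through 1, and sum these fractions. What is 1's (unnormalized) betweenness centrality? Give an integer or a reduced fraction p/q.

7/6

Pairs whose geodesics pass through 1 — 3–5: 1/3; 3–8: 1/3; 5–7: 1/4; 8–7: 1/4.
All other pairs contribute 0.
Summing the contributions gives betweenness(1) = 7/6.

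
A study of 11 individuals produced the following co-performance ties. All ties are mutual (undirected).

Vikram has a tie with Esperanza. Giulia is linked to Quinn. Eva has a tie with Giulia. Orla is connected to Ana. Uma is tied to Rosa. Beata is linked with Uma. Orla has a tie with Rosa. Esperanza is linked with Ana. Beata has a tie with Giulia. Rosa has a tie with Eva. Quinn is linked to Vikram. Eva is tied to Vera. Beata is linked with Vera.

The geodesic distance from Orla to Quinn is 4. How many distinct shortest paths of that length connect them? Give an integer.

2

The shortest distance is 4. The length-4 paths are: Orla–Ana–Esperanza–Vikram–Quinn; Orla–Rosa–Eva–Giulia–Quinn.
That gives 2 distinct shortest paths.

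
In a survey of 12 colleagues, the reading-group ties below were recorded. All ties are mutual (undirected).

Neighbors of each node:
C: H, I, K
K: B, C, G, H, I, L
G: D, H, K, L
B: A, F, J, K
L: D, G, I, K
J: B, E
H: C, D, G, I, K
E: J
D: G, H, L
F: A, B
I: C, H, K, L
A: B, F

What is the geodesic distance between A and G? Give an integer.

3

One shortest route is A – B – K – G, which uses 3 edges, and at distance 2 from A we only reach {J, K}, which does not include G. So d(A,G) = 3.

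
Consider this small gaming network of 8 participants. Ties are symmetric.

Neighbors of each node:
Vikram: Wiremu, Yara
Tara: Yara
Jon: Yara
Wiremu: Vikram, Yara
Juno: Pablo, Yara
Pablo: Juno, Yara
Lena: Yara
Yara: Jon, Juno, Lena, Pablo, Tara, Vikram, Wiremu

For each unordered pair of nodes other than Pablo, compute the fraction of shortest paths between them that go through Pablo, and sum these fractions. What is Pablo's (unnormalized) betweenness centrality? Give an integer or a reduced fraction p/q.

No shortest path between any pair of other nodes passes through Pablo.
Summing the contributions gives betweenness(Pablo) = 0.

0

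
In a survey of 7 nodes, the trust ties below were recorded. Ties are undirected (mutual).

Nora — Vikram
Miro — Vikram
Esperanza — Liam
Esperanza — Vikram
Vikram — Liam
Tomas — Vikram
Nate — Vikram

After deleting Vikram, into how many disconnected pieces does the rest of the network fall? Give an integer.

5

Without Vikram, the remaining ties split the others into: {Esperanza, Liam}; {Tomas}; {Nora}; {Nate}; {Miro}.
That's 5 separate components.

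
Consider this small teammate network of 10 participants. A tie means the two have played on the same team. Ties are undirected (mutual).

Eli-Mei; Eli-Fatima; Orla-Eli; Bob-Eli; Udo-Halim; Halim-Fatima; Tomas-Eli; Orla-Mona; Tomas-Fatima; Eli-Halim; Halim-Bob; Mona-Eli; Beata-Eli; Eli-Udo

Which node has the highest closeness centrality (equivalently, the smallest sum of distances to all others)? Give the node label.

Farness (sum of distances to all others) for each node — Beata:17, Bob:16, Eli:9, Fatima:15, Halim:14, Mei:17, Mona:16, Orla:16, Tomas:16, Udo:16.
The smallest farness is 9, for Eli, so Eli has the highest closeness.

Eli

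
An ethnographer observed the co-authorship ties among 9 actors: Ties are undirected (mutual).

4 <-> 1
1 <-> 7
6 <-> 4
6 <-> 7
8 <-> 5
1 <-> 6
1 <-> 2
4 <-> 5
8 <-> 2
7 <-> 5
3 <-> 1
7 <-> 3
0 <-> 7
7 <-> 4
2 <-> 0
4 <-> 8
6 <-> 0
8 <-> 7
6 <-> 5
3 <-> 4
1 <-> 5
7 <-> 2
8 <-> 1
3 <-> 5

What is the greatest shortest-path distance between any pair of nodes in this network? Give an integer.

2

Eccentricity of each node (its greatest distance to any other): 0:2, 1:2, 2:2, 3:2, 4:2, 5:2, 6:2, 7:1, 8:2.
The maximum eccentricity is 2, realized for instance by the pair 6–3 via 6 – 4 – 3. So the diameter is 2.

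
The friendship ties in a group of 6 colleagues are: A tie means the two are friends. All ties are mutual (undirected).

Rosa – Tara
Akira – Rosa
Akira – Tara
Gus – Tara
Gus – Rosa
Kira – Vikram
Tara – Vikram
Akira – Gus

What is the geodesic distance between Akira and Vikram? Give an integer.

2

One shortest route is Akira – Tara – Vikram, which uses 2 edges, and Akira and Vikram are not directly tied, so nothing shorter exists. So d(Akira,Vikram) = 2.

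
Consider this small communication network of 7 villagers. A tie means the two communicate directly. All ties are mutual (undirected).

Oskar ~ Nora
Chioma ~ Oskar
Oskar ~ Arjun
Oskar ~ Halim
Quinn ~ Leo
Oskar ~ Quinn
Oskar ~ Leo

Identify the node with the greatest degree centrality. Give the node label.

Degrees — Arjun:1, Chioma:1, Halim:1, Leo:2, Nora:1, Oskar:6, Quinn:2.
The maximum is 6, attained only by Oskar.

Oskar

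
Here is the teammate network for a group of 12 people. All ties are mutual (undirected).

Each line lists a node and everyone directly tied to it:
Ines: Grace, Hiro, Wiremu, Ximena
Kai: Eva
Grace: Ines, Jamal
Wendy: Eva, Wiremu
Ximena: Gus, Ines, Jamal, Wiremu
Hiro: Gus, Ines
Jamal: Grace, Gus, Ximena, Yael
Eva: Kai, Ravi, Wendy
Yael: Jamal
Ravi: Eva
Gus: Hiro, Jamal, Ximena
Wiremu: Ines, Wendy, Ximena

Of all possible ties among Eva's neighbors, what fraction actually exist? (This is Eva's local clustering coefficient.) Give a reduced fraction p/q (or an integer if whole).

0

Eva's neighbors: Kai, Ravi, and Wendy (k = 3).
Possible neighbor pairs: C(3,2) = 3. Edges among them: none → e = 0.
Clustering(Eva) = 0/3 = 0.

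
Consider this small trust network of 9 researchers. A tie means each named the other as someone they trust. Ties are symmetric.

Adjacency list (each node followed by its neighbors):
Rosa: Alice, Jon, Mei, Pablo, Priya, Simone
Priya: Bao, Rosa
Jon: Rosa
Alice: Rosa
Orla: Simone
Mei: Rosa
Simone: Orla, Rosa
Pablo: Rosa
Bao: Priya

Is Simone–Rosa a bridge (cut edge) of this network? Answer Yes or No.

Yes

Without the Simone–Rosa edge there is no alternate route between Simone and Rosa, so the network disconnects. It is a bridge.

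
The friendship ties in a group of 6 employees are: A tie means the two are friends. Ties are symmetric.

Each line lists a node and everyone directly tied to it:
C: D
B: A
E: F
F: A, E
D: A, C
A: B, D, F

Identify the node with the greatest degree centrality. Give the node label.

A

Degrees — A:3, B:1, C:1, D:2, E:1, F:2.
The maximum is 3, attained only by A.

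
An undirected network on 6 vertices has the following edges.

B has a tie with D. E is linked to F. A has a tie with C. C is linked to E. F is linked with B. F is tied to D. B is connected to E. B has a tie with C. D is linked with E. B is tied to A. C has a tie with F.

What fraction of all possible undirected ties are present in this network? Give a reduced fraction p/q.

11/15

There are 11 edges and 6 nodes, so the maximum possible is C(6,2) = 15.
Density = 11/15.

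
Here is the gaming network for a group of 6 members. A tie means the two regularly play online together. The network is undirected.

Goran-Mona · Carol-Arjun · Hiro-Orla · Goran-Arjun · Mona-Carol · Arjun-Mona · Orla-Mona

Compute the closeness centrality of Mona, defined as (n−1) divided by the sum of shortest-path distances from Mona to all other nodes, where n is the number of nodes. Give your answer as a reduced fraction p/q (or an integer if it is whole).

Distances from Mona: Arjun:1, Carol:1, Goran:1, Hiro:2, Orla:1. Sum = 6.
n = 6, so closeness = 5/6.

5/6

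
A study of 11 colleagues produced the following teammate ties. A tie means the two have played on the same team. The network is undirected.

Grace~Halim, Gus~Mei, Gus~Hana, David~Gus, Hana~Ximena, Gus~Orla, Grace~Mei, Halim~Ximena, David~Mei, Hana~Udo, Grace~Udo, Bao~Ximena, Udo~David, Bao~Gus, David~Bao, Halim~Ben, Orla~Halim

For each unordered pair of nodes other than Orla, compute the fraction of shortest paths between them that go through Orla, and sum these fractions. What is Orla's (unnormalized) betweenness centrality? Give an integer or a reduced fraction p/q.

Pairs whose geodesics pass through Orla — Halim–David: 1/4; Halim–Gus: 1; David–Ben: 1/4; Gus–Ben: 1.
All other pairs contribute 0.
Summing the contributions gives betweenness(Orla) = 5/2.

5/2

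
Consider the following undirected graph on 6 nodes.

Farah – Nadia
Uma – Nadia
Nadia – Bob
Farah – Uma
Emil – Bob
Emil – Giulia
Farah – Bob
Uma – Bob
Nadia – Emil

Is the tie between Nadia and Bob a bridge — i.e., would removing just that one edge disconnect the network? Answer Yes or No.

No

Even without that edge, Nadia still reaches Bob via Nadia – Emil – Bob, so the network stays connected. Not a bridge.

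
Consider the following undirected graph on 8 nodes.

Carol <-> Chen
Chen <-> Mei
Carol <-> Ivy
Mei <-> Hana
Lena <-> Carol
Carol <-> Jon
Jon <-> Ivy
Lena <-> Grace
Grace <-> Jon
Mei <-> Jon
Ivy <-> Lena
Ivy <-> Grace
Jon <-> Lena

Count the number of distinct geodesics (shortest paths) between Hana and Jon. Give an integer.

1

The shortest distance is 2, and the only length-2 path is Hana–Mei–Jon. So there is exactly 1 shortest path.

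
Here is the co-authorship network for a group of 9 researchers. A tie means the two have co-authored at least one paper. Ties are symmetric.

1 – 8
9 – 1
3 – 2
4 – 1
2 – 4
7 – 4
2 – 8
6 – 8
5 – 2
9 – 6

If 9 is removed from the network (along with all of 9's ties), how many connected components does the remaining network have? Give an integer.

1

9's neighbors (1 and 6) remain reachable from one another through other ties, so the rest of the network stays in one piece.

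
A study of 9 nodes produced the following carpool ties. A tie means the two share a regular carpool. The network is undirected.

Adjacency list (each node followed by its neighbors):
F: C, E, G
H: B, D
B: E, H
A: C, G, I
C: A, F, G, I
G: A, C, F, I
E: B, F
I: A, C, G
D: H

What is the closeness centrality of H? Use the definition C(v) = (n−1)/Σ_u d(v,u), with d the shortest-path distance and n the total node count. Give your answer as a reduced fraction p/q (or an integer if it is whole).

8/25

Distances from H: A:5, B:1, C:4, D:1, E:2, F:3, G:4, I:5. Sum = 25.
n = 9, so closeness = 8/25.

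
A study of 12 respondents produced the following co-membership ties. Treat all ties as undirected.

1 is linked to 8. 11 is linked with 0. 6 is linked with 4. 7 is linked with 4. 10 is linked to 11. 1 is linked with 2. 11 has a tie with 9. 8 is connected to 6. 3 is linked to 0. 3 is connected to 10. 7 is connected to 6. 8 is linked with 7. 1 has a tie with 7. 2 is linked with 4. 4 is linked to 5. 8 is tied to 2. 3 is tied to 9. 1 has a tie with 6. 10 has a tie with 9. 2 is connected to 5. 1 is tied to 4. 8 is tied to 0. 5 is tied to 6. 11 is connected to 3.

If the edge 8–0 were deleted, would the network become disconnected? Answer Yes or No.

Yes

Without the 8–0 edge there is no alternate route between 8 and 0, so the network disconnects. It is a bridge.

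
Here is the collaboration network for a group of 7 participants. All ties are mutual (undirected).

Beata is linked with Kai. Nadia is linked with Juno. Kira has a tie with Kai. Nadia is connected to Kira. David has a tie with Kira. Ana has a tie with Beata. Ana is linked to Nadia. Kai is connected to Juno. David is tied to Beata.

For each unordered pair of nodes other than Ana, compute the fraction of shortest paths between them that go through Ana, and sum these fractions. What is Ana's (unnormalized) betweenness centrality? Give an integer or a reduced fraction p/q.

1

Pairs whose geodesics pass through Ana — Nadia–Beata: 1.
All other pairs contribute 0.
Summing the contributions gives betweenness(Ana) = 1.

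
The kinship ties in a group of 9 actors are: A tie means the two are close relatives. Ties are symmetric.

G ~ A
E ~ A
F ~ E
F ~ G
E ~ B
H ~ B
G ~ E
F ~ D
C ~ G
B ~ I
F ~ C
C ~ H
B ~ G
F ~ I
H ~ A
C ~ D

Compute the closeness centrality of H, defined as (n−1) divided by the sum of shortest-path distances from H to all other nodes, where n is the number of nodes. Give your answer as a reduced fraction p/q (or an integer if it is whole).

Distances from H: A:1, B:1, C:1, D:2, E:2, F:2, G:2, I:2. Sum = 13.
n = 9, so closeness = 8/13.

8/13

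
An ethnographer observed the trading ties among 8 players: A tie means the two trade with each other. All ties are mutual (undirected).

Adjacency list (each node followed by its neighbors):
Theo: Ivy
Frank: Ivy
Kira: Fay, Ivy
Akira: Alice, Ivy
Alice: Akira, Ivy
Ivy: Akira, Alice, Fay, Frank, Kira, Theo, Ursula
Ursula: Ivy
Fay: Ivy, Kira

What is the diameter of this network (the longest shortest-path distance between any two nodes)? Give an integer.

Eccentricity of each node (its greatest distance to any other): Akira:2, Alice:2, Fay:2, Frank:2, Ivy:1, Kira:2, Theo:2, Ursula:2.
The maximum eccentricity is 2, realized for instance by the pair Ursula–Fay via Ursula – Ivy – Fay. So the diameter is 2.

2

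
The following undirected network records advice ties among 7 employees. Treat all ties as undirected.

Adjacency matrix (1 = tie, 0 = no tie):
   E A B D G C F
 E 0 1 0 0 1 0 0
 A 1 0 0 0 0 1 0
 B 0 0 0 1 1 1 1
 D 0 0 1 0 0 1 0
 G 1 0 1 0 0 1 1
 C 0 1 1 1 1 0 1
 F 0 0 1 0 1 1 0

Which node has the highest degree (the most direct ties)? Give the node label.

Degrees — A:2, B:4, C:5, D:2, E:2, F:3, G:4.
The maximum is 5, attained only by C.

C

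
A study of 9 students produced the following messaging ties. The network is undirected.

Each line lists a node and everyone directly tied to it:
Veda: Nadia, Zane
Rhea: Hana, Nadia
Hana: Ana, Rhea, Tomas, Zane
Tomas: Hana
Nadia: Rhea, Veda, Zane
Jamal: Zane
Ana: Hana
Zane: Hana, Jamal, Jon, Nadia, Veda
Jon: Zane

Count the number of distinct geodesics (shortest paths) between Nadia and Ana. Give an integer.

2

The shortest distance is 3. The length-3 paths are: Nadia–Rhea–Hana–Ana; Nadia–Zane–Hana–Ana.
That gives 2 distinct shortest paths.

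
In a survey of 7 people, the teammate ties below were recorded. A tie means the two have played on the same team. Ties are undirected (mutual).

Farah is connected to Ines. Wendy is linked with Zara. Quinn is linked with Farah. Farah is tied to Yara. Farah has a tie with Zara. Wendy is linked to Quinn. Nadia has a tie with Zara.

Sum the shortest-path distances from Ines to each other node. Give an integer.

Distances from Ines: Farah:1, Nadia:3, Quinn:2, Wendy:3, Yara:2, Zara:2.
Sum = 1 + 3 + 2 + 3 + 2 + 2 = 13.

13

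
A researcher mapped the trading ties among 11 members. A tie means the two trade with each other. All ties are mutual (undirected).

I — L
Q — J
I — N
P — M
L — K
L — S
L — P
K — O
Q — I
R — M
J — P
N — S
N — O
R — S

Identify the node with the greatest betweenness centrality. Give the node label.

Unnormalized betweenness of each node: I:49/6, J:7/3, K:3, L:95/6, M:7/3, N:41/6, O:1, P:31/3, Q:5/2, R:5/2, S:49/6.
L has the largest value, 95/6, making it the main broker — the node through which the most shortest paths run.

L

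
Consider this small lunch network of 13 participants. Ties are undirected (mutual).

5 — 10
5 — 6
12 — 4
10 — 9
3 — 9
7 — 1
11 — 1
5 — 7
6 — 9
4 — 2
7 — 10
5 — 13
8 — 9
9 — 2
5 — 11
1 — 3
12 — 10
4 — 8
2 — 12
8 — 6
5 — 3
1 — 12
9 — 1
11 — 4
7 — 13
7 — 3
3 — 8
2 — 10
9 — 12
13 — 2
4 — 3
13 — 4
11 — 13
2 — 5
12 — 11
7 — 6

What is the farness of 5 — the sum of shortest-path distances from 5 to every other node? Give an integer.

17

Distances from 5: 1:2, 2:1, 3:1, 4:2, 6:1, 7:1, 8:2, 9:2, 10:1, 11:1, 12:2, 13:1.
Sum = 2 + 1 + 1 + 2 + 1 + 1 + 2 + 2 + 1 + 1 + 2 + 1 = 17.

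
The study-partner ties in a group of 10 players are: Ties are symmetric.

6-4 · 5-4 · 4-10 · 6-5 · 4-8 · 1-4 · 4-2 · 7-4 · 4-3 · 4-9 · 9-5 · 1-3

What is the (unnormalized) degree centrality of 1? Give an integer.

2

1 is directly tied to 3 and 4. That is 2 neighbors, so the degree of 1 is 2.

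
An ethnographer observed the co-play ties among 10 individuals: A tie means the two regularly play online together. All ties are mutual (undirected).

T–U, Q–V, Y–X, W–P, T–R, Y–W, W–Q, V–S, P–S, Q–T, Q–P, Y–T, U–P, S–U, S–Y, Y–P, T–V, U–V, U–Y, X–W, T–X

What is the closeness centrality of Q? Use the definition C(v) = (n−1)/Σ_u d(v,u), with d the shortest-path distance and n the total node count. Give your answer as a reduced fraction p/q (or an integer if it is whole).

9/14

Distances from Q: P:1, R:2, S:2, T:1, U:2, V:1, W:1, X:2, Y:2. Sum = 14.
n = 10, so closeness = 9/14.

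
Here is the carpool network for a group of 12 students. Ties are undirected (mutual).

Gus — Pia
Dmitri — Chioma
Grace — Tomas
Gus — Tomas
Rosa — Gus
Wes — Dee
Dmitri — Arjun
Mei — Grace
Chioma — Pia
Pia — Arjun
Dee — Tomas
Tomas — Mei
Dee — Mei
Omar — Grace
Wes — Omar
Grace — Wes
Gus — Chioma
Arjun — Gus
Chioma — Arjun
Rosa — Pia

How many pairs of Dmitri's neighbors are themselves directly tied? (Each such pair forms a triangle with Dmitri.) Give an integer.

Dmitri's neighbors: Arjun and Chioma.
Neighbor pairs that are themselves tied: Dmitri–Arjun–Chioma. Each forms one triangle with Dmitri, for 1 in total.

1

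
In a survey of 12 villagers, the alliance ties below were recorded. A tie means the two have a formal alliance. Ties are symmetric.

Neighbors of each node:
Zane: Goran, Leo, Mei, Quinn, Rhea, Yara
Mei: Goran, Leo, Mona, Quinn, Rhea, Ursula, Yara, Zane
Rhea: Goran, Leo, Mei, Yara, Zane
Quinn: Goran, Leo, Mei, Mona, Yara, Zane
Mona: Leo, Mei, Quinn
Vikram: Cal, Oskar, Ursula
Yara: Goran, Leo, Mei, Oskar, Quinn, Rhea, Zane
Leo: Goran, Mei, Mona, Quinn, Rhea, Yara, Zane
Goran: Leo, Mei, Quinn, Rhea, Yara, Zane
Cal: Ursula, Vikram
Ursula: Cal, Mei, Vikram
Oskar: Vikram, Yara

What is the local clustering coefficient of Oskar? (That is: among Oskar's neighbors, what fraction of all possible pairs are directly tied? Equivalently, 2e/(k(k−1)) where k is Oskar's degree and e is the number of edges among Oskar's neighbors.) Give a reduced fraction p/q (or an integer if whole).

Oskar's neighbors: Vikram and Yara (k = 2).
Possible neighbor pairs: C(2,2) = 1. Edges among them: none → e = 0.
Clustering(Oskar) = 0/1.

0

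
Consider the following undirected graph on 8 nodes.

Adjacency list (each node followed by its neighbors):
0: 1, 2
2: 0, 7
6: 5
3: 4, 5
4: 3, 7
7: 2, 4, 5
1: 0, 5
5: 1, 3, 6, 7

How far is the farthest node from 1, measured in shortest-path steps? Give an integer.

Distances from 1: 0:1, 2:2, 3:2, 4:3, 5:1, 6:2, 7:2.
The largest is 3 (to 4), so the eccentricity of 1 is 3.

3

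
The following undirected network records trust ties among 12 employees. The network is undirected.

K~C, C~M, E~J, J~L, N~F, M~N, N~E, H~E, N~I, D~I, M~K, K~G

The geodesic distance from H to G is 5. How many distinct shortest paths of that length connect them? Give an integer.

1

The shortest distance is 5, and the only length-5 path is H–E–N–M–K–G. So there is exactly 1 shortest path.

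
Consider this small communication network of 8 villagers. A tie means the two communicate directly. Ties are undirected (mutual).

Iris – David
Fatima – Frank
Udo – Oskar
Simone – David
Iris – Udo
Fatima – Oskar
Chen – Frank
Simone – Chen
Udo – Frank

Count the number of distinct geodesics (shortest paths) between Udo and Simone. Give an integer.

The shortest distance is 3. The length-3 paths are: Udo–Frank–Chen–Simone; Udo–Iris–David–Simone.
That gives 2 distinct shortest paths.

2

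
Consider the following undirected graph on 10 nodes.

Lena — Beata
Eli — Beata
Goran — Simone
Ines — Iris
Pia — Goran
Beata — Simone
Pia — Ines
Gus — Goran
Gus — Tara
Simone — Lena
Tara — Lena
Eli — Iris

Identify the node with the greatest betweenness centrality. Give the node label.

Goran

Unnormalized betweenness of each node: Beata:17/2, Eli:11/2, Goran:23/2, Gus:3, Ines:4, Iris:7/2, Lena:5, Pia:13/2, Simone:13/2, Tara:2.
Goran has the largest value, 23/2, making it the main broker — the node through which the most shortest paths run.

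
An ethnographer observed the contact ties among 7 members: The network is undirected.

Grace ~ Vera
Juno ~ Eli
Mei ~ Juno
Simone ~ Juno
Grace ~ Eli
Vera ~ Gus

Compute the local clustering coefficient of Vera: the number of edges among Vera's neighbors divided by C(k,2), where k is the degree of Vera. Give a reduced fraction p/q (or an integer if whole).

0

Vera's neighbors: Grace and Gus (k = 2).
Possible neighbor pairs: C(2,2) = 1. Edges among them: none → e = 0.
Clustering(Vera) = 0/1.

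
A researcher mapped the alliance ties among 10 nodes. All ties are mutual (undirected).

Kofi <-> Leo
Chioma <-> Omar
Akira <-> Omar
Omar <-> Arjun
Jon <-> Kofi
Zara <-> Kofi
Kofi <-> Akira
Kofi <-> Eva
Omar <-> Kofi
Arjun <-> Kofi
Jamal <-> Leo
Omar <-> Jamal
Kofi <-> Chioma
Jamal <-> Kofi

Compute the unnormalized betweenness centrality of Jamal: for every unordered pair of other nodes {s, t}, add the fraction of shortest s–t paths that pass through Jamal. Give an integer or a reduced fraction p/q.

1/2

Pairs whose geodesics pass through Jamal — Omar–Leo: 1/2.
All other pairs contribute 0.
Summing the contributions gives betweenness(Jamal) = 1/2.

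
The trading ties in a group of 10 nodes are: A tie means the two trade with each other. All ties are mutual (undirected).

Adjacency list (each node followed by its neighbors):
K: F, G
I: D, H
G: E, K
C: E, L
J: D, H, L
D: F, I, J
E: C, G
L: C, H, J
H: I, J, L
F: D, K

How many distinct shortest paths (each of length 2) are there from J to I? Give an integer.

2

The shortest distance is 2. The length-2 paths are: J–D–I; J–H–I.
That gives 2 distinct shortest paths.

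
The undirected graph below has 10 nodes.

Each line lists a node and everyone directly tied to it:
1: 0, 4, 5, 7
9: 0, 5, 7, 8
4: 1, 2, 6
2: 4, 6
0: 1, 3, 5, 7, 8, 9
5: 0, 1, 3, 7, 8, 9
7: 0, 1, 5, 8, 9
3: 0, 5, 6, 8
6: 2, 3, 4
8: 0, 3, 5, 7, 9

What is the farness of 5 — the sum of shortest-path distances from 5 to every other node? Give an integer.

Distances from 5: 0:1, 1:1, 2:3, 3:1, 4:2, 6:2, 7:1, 8:1, 9:1.
Sum = 1 + 1 + 3 + 1 + 2 + 2 + 1 + 1 + 1 = 13.

13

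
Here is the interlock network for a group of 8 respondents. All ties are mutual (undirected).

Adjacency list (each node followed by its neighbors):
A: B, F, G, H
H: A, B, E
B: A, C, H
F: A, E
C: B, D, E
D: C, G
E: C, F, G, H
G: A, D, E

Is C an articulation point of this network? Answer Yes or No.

No

Even without C, every remaining node can still reach every other (the residual graph is connected), so C is not a cut vertex.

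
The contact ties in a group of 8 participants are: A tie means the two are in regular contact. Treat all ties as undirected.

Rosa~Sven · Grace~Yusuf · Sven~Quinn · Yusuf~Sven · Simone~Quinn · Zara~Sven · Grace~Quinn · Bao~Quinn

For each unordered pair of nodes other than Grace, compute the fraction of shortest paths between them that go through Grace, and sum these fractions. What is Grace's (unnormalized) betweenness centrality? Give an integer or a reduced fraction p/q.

3/2

Pairs whose geodesics pass through Grace — Simone–Yusuf: 1/2; Bao–Yusuf: 1/2; Quinn–Yusuf: 1/2.
All other pairs contribute 0.
Summing the contributions gives betweenness(Grace) = 3/2.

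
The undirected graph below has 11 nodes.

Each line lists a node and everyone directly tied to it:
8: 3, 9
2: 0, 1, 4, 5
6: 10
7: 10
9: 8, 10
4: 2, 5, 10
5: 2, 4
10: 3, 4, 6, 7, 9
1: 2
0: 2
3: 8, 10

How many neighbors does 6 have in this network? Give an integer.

6 is directly tied to 10. That is 1 neighbor, so the degree of 6 is 1.

1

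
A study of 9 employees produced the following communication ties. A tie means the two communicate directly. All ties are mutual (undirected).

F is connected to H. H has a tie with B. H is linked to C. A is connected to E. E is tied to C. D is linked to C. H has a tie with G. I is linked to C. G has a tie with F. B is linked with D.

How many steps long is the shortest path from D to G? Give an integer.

One shortest route is D – C – H – G, which uses 3 edges, and at distance 2 from D we only reach {E, H, I}, which does not include G. So d(D,G) = 3.

3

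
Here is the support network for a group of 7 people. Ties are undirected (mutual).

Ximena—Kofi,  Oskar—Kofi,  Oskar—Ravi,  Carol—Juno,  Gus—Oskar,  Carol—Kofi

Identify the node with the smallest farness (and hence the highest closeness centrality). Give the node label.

Farness (sum of distances to all others) for each node — Carol:12, Gus:15, Juno:17, Kofi:9, Oskar:10, Ravi:15, Ximena:14.
The smallest farness is 9, for Kofi, so Kofi has the highest closeness.

Kofi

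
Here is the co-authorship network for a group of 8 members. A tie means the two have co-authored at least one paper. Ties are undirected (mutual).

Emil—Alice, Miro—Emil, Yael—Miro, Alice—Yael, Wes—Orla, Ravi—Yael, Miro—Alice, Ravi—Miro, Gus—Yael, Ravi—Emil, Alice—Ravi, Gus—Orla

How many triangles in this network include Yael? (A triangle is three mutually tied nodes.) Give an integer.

Yael's neighbors: Alice, Gus, Miro, and Ravi.
Neighbor pairs that are themselves tied: Yael–Alice–Miro; Yael–Alice–Ravi; Yael–Miro–Ravi. Each forms one triangle with Yael, for 3 in total.

3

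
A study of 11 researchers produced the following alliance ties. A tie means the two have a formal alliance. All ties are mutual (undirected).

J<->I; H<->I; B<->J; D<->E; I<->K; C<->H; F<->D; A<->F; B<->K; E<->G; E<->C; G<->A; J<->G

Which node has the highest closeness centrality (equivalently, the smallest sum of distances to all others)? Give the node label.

G

Farness (sum of distances to all others) for each node — A:25, B:27, C:24, D:27, E:21, F:29, G:19, H:25, I:23, J:20, K:30.
The smallest farness is 19, for G, so G has the highest closeness.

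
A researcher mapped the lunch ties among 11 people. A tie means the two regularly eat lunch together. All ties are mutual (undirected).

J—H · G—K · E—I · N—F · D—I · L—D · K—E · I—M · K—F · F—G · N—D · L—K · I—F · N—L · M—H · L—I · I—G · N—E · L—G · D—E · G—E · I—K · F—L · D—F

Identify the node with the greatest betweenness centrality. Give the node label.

I

Unnormalized betweenness of each node: D:7/5, E:13/6, F:13/6, G:2/5, H:9, I:219/10, J:0, K:2/5, L:13/6, M:16, N:2/5.
I has the largest value, 219/10, making it the main broker — the node through which the most shortest paths run.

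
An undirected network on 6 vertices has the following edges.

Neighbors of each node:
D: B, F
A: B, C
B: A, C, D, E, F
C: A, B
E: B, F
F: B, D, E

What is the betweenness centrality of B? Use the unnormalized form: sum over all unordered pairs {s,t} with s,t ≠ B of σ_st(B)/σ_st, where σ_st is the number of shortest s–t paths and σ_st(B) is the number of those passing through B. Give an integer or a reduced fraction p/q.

Pairs whose geodesics pass through B — D–C: 1; D–E: 1/2; D–A: 1; F–C: 1; F–A: 1; C–E: 1; E–A: 1.
All other pairs contribute 0.
Summing the contributions gives betweenness(B) = 13/2.

13/2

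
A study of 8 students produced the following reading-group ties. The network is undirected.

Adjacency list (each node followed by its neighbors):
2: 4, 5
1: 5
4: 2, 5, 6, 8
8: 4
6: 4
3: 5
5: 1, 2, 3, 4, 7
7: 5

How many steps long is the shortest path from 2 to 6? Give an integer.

2

One shortest route is 2 – 4 – 6, which uses 2 edges, and 2 and 6 are not directly tied, so nothing shorter exists. So d(2,6) = 2.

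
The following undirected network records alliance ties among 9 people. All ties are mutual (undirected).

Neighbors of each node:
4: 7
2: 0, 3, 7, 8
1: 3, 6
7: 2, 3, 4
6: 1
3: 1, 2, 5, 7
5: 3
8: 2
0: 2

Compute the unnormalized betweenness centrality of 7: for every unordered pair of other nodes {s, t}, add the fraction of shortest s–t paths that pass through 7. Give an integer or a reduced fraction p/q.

Pairs whose geodesics pass through 7 — 0–4: 1; 3–4: 1; 1–4: 1; 5–4: 1; 2–4: 1; 6–4: 1; 4–8: 1.
All other pairs contribute 0.
Summing the contributions gives betweenness(7) = 7.

7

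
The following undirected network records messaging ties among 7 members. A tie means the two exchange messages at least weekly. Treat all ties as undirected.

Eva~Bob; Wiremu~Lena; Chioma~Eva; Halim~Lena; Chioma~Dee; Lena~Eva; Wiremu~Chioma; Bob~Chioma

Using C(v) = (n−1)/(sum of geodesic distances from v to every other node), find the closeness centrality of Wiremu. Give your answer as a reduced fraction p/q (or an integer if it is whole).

3/5

Distances from Wiremu: Bob:2, Chioma:1, Dee:2, Eva:2, Halim:2, Lena:1. Sum = 10.
n = 7, so closeness = 6/10 = 3/5.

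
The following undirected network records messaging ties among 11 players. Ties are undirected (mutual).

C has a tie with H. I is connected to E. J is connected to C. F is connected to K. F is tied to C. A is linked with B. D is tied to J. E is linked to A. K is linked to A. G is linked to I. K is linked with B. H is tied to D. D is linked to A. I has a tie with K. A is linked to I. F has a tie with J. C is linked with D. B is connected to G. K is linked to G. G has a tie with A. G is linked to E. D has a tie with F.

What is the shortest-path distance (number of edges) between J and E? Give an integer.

3

One shortest route is J – D – A – E, which uses 3 edges, and at distance 2 from J we only reach {A, H, K}, which does not include E. So d(J,E) = 3.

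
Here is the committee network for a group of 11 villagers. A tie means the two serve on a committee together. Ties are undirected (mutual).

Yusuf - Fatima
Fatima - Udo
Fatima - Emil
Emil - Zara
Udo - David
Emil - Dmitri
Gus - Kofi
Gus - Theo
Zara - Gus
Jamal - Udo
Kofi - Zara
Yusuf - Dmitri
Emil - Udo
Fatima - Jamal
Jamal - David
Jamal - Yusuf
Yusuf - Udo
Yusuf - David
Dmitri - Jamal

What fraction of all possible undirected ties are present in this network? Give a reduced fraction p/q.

There are 19 edges and 11 nodes, so the maximum possible is C(11,2) = 55.
Density = 19/55.

19/55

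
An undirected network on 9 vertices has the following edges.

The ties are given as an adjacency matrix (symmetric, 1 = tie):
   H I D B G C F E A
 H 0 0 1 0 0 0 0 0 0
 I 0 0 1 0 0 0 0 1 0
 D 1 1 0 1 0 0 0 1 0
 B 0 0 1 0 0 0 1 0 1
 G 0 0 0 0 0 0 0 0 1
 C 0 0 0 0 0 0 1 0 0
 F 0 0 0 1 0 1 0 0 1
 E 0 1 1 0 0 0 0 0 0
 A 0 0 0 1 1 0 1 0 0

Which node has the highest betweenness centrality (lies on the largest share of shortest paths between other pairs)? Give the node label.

D

Unnormalized betweenness of each node: A:7, B:16, C:0, D:17, E:0, F:7, G:0, H:0, I:0.
D has the largest value, 17, making it the main broker — the node through which the most shortest paths run.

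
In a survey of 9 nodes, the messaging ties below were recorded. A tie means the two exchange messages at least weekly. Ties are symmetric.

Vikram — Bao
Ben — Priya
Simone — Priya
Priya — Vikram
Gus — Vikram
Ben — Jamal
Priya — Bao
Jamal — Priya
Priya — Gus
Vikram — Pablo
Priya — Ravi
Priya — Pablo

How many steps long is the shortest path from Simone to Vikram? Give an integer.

2

One shortest route is Simone – Priya – Vikram, which uses 2 edges, and Simone and Vikram are not directly tied, so nothing shorter exists. So d(Simone,Vikram) = 2.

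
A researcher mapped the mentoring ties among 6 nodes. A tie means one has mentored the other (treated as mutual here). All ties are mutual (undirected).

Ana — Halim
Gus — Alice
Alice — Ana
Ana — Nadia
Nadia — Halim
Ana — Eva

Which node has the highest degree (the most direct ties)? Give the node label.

Degrees — Alice:2, Ana:4, Eva:1, Gus:1, Halim:2, Nadia:2.
The maximum is 4, attained only by Ana.

Ana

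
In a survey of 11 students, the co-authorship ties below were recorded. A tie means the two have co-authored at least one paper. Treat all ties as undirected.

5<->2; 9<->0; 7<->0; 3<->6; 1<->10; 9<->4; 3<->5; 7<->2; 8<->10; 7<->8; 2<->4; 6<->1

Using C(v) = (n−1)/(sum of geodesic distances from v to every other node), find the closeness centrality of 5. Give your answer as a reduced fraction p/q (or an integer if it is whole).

Distances from 5: 0:3, 1:3, 2:1, 3:1, 4:2, 6:2, 7:2, 8:3, 9:3, 10:4. Sum = 24.
n = 11, so closeness = 10/24 = 5/12.

5/12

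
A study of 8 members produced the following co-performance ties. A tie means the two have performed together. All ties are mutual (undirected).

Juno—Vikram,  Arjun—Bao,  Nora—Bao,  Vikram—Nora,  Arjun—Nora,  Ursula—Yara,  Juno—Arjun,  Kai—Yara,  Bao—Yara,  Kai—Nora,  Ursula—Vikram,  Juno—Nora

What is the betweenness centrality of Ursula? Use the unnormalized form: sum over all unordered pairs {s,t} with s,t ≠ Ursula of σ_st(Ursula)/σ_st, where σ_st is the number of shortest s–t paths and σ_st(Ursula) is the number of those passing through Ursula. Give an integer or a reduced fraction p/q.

5/4

Pairs whose geodesics pass through Ursula — Yara–Juno: 1/4; Yara–Vikram: 1.
All other pairs contribute 0.
Summing the contributions gives betweenness(Ursula) = 5/4.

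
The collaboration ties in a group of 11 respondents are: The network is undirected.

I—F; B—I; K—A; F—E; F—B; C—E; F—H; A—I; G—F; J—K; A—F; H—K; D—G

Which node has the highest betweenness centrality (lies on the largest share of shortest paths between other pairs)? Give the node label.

F

Unnormalized betweenness of each node: A:25/3, B:0, C:0, D:0, E:9, F:97/3, G:9, H:17/3, I:7/6, J:0, K:19/2.
F has the largest value, 97/3, making it the main broker — the node through which the most shortest paths run.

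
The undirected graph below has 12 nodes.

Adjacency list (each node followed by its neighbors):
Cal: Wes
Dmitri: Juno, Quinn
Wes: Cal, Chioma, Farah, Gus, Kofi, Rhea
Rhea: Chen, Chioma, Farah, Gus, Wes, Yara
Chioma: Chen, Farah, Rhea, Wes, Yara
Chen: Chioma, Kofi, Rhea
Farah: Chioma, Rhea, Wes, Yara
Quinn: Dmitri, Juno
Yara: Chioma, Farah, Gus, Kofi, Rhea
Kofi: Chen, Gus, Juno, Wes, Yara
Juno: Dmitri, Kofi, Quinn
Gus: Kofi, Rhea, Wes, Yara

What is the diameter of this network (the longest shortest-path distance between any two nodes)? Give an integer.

4

Eccentricity of each node (its greatest distance to any other): Cal:4, Chen:3, Chioma:4, Dmitri:4, Farah:4, Gus:3, Juno:3, Kofi:2, Quinn:4, Rhea:4, Wes:3, Yara:3.
The maximum eccentricity is 4, realized for instance by the pair Quinn–Cal via Quinn – Juno – Kofi – Wes – Cal. So the diameter is 4.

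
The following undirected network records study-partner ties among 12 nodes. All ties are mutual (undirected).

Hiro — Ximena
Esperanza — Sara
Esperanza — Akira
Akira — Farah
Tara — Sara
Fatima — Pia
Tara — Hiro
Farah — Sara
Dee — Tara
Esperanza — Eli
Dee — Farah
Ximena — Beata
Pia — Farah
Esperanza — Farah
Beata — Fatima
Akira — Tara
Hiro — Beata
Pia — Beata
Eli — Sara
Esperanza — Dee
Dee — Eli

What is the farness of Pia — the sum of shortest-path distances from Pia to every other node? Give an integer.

Distances from Pia: Akira:2, Beata:1, Dee:2, Eli:3, Esperanza:2, Farah:1, Fatima:1, Hiro:2, Sara:2, Tara:3, Ximena:2.
Sum = 2 + 1 + 2 + 3 + 2 + 1 + 1 + 2 + 2 + 3 + 2 = 21.

21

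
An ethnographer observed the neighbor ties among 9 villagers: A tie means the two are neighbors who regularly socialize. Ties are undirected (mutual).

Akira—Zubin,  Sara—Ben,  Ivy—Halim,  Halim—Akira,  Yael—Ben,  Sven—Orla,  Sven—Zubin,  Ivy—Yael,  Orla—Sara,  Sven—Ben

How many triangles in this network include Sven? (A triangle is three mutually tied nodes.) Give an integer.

0

Sven's neighbors are Ben, Orla, and Zubin, but none of them are tied to each other, so no triangle contains Sven.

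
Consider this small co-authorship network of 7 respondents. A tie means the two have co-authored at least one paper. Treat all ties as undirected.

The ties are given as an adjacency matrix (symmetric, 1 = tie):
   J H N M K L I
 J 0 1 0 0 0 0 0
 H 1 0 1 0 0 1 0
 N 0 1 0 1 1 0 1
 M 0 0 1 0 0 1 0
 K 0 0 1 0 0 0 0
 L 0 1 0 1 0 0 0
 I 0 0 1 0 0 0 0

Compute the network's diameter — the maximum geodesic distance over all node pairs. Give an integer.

3

Eccentricity of each node (its greatest distance to any other): H:2, I:3, J:3, K:3, L:3, M:3, N:2.
The maximum eccentricity is 3, realized for instance by the pair J–M via J – H – N – M. So the diameter is 3.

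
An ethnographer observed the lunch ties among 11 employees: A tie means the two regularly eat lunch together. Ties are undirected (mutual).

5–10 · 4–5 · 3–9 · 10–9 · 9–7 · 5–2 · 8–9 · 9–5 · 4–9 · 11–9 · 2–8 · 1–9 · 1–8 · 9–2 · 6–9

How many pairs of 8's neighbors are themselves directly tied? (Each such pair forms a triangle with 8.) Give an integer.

8's neighbors: 1, 2, and 9.
Neighbor pairs that are themselves tied: 8–1–9; 8–2–9. Each forms one triangle with 8, for 2 in total.

2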